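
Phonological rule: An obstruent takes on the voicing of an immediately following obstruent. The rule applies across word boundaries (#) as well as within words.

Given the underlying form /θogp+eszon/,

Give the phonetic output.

/g/ before /p/ (voiceless) → [k]
/s/ before /z/ (voiced) → [z]

[θokp+ezzon]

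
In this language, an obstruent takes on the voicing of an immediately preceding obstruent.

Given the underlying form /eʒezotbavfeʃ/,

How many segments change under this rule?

2

/b/ after /t/ (voiceless) → [p]
/f/ after /v/ (voiced) → [v]
2 segments change.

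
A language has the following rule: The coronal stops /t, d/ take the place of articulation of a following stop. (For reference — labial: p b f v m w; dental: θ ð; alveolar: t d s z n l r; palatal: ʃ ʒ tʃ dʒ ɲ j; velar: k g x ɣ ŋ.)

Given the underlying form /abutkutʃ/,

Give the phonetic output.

[abukkutʃ]

/t/ before /k/ (velar) → [k]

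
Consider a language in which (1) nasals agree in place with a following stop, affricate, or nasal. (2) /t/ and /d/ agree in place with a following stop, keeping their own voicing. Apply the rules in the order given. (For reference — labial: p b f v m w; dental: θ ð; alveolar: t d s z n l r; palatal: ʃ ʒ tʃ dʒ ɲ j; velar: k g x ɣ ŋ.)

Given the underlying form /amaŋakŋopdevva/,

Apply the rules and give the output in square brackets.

[amaŋakŋopdevva]

Rule 1: no segment meets the rule's conditions; no change.
After rule 1: amaŋakŋopdevva
Rule 2: no segment meets the rule's conditions; no change.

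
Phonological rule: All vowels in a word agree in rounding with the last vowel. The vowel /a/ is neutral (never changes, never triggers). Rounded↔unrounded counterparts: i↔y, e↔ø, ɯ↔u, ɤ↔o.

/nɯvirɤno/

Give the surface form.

[nuvyrono]

/ɯ/ harmonizes with /o/ ([+round]) → [u]
/i/ harmonizes with /o/ ([+round]) → [y]
/ɤ/ harmonizes with /o/ ([+round]) → [o]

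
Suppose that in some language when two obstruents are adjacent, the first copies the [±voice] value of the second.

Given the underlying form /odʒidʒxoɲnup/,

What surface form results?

[odʒitʃxoɲnup]

/dʒ/ before /x/ (voiceless) → [tʃ]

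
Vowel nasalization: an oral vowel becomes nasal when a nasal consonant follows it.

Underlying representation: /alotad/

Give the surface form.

no segment meets the rule's conditions; no change.

[alotad]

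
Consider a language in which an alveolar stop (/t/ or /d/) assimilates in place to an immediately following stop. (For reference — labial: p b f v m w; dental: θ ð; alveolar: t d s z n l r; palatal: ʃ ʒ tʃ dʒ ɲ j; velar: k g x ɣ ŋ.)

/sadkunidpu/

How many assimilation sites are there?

2

/d/ before /k/ (velar) → [g]
/d/ before /p/ (labial) → [b]
2 segments change.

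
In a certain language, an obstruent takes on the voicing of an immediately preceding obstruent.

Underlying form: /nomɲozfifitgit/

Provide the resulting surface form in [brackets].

/f/ after /z/ (voiced) → [v]
/g/ after /t/ (voiceless) → [k]

[nomɲozvifitkit]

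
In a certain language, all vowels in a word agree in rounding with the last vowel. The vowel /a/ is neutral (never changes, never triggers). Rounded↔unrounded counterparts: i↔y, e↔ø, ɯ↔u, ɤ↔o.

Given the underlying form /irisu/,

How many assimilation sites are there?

2

/i/ harmonizes with /u/ ([+round]) → [y]
/i/ harmonizes with /u/ ([+round]) → [y]
2 segments change.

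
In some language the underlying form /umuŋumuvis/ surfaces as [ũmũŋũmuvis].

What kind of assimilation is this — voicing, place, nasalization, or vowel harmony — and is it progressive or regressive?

/u/→[ũ] /u/→[ũ] /u/→[ũ].
Each target copies a feature from the following segment, so the direction is regressive.

nasalization, regressive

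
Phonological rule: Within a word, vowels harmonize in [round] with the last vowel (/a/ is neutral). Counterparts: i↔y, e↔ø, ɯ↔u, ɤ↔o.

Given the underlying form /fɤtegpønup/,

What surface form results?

/ɤ/ harmonizes with /u/ ([+round]) → [o]
/e/ harmonizes with /u/ ([+round]) → [ø]

[fotøgpønup]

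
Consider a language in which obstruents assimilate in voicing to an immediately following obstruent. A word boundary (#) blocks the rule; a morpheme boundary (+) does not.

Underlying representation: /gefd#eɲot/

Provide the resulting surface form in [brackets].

/f/ before /d/ (voiced) → [v]

[gevd#eɲot]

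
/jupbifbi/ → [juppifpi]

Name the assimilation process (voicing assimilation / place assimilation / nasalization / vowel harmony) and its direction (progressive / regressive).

/b/→[p] /b/→[p].
Each target copies a feature from the preceding segment, so the direction is progressive.

voicing assimilation, progressive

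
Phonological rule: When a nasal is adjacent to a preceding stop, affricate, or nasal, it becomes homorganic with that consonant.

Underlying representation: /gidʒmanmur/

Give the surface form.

[gidʒɲannur]

/m/ after /dʒ/ (palatal) → [ɲ]
/m/ after /n/ (alveolar) → [n]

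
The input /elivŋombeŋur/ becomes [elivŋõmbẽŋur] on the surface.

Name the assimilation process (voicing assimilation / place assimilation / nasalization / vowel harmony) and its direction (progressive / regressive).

/o/→[õ] /e/→[ẽ].
Each target copies a feature from the following segment, so the direction is regressive.

nasalization, regressive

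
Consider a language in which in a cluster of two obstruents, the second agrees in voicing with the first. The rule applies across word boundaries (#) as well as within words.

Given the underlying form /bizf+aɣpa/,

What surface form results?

[bizv+aɣba]

/f/ after /z/ (voiced) → [v]
/p/ after /ɣ/ (voiced) → [b]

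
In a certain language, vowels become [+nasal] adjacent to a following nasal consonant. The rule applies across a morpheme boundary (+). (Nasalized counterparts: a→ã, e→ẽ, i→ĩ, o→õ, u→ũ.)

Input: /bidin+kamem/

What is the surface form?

[bidĩn+kãmẽm]

/i/ before nasal /n/ → [ĩ]
/a/ before nasal /m/ → [ã]
/e/ before nasal /m/ → [ẽ]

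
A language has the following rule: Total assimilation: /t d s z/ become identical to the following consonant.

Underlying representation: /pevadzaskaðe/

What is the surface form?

[pevazzakkaðe]

/d/ before /z/ → [z] (total assimilation)
/s/ before /k/ → [k] (total assimilation)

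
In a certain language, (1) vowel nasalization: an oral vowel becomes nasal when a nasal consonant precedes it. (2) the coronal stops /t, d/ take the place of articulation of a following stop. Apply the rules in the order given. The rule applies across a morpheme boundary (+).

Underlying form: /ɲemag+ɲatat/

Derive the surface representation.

[ɲẽmãg+ɲãtat]

Rule 1: /e/ after nasal /ɲ/ → [ẽ]
Rule 1: /a/ after nasal /m/ → [ã]
Rule 1: /a/ after nasal /ɲ/ → [ã]
After rule 1: ɲẽmãg+ɲãtat
Rule 2: no segment meets the rule's conditions; no change.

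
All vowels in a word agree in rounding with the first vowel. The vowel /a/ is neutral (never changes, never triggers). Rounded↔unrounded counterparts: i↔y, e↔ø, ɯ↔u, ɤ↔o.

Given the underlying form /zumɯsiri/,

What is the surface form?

[zumusyry]

/ɯ/ harmonizes with /u/ ([+round]) → [u]
/i/ harmonizes with /u/ ([+round]) → [y]
/i/ harmonizes with /u/ ([+round]) → [y]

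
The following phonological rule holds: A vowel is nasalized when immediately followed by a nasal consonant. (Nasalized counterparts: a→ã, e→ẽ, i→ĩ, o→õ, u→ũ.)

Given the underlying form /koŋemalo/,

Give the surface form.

[kõŋẽmalo]

/o/ before nasal /ŋ/ → [õ]
/e/ before nasal /m/ → [ẽ]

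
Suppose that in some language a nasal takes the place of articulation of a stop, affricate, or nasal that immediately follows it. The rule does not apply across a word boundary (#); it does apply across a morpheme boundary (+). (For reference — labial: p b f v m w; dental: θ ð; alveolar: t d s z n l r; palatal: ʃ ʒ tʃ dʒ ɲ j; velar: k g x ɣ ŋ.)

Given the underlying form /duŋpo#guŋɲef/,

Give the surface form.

[dumpo#guɲɲef]

/ŋ/ before /p/ (labial) → [m]
/ŋ/ before /ɲ/ (palatal) → [ɲ]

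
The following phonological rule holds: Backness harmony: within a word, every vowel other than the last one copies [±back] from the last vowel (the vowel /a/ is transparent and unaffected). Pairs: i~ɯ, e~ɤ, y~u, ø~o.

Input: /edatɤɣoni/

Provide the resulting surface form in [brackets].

/ɤ/ harmonizes with /i/ ([-back]) → [e]
/o/ harmonizes with /i/ ([-back]) → [ø]

[edateɣøni]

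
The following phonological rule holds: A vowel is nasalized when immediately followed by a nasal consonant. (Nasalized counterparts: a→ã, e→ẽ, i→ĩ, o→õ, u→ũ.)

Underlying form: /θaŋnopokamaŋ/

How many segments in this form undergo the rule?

3

/a/ before nasal /ŋ/ → [ã]
/a/ before nasal /m/ → [ã]
/a/ before nasal /ŋ/ → [ã]
3 segments change.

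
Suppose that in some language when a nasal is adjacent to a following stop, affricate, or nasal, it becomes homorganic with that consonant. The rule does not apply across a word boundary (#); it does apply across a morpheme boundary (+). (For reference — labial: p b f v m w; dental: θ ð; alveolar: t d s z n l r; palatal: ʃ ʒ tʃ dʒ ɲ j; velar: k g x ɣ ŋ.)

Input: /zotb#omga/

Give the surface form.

[zotb#oŋga]

/m/ before /g/ (velar) → [ŋ]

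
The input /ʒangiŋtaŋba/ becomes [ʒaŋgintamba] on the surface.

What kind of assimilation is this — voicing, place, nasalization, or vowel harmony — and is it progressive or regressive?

place assimilation, regressive

/n/→[ŋ] /ŋ/→[n] /ŋ/→[m].
Each target copies a feature from the following segment, so the direction is regressive.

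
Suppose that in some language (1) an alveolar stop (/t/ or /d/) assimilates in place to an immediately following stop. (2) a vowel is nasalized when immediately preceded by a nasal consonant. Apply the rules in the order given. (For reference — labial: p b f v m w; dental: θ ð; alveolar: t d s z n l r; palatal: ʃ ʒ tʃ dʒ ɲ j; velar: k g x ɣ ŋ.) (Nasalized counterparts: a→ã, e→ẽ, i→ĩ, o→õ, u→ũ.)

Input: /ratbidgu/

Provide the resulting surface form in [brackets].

[rapbiggu]

Rule 1: /t/ before /b/ (labial) → [p]
Rule 1: /d/ before /g/ (velar) → [g]
After rule 1: rapbiggu
Rule 2: no segment meets the rule's conditions; no change.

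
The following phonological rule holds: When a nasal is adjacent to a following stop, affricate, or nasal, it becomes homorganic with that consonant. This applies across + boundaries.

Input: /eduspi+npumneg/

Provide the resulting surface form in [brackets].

[eduspi+mpunneg]

/n/ before /p/ (labial) → [m]
/m/ before /n/ (alveolar) → [n]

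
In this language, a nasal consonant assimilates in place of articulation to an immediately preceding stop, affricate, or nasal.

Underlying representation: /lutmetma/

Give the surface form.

[lutnetna]

/m/ after /t/ (alveolar) → [n]
/m/ after /t/ (alveolar) → [n]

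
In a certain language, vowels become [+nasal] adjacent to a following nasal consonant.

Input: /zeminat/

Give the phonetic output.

/e/ before nasal /m/ → [ẽ]
/i/ before nasal /n/ → [ĩ]

[zẽmĩnat]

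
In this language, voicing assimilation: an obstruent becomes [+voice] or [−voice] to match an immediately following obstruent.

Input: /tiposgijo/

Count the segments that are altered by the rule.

/s/ before /g/ (voiced) → [z]
1 segment changes.

1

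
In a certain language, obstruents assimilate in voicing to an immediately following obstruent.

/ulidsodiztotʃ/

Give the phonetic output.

[ulitsodistotʃ]

/d/ before /s/ (voiceless) → [t]
/z/ before /t/ (voiceless) → [s]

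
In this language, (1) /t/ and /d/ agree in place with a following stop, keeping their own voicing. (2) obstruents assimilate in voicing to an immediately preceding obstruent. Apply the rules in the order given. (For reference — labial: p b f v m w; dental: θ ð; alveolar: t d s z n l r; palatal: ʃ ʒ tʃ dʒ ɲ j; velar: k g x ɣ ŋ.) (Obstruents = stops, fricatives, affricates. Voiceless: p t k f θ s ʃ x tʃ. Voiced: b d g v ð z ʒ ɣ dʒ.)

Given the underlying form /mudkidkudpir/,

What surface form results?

Rule 1: /d/ before /k/ (velar) → [g]
Rule 1: /d/ before /k/ (velar) → [g]
Rule 1: /d/ before /p/ (labial) → [b]
After rule 1: mugkigkubpir
Rule 2: /k/ after /g/ (voiced) → [g]
Rule 2: /k/ after /g/ (voiced) → [g]
Rule 2: /p/ after /b/ (voiced) → [b]

[muggiggubbir]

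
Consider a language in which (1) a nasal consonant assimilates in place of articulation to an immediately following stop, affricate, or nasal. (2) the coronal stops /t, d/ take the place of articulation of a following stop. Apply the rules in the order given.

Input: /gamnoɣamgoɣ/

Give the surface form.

[gannoɣaŋgoɣ]

Rule 1: /m/ before /n/ (alveolar) → [n]
Rule 1: /m/ before /g/ (velar) → [ŋ]
After rule 1: gannoɣaŋgoɣ
Rule 2: no segment meets the rule's conditions; no change.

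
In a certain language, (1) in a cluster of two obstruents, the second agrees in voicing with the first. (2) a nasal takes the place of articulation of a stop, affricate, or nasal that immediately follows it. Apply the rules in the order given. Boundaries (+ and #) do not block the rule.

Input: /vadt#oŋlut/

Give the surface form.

Rule 1: /t/ after /d/ (voiced) → [d]
After rule 1: vadd#oŋlut
Rule 2: no segment meets the rule's conditions; no change.

[vadd#oŋlut]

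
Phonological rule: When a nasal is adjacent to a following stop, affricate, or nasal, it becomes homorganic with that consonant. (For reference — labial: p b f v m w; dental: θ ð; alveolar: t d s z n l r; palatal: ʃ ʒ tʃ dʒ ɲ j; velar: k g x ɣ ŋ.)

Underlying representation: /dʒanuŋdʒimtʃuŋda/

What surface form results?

/ŋ/ before /dʒ/ (palatal) → [ɲ]
/m/ before /tʃ/ (palatal) → [ɲ]
/ŋ/ before /d/ (alveolar) → [n]

[dʒanuɲdʒiɲtʃunda]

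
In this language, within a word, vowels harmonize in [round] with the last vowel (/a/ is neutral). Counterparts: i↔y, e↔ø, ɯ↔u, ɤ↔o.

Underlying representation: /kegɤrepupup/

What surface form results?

[køgorøpupup]

/e/ harmonizes with /u/ ([+round]) → [ø]
/ɤ/ harmonizes with /u/ ([+round]) → [o]
/e/ harmonizes with /u/ ([+round]) → [ø]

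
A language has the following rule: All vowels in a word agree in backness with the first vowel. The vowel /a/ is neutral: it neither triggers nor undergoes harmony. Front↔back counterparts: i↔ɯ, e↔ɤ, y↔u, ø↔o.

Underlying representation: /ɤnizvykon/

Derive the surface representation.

[ɤnɯzvukon]

/i/ harmonizes with /ɤ/ ([+back]) → [ɯ]
/y/ harmonizes with /ɤ/ ([+back]) → [u]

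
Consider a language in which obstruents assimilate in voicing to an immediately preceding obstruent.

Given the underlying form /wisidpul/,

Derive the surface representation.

[wisidbul]

/p/ after /d/ (voiced) → [b]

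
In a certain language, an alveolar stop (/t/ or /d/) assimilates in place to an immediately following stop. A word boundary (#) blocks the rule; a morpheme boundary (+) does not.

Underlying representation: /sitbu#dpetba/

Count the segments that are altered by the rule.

3

/t/ before /b/ (labial) → [p]
/d/ before /p/ (labial) → [b]
/t/ before /b/ (labial) → [p]
3 segments change.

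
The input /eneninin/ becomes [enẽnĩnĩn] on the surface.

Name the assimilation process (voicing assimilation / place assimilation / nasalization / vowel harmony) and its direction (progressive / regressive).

nasalization, progressive

/e/→[ẽ] /i/→[ĩ] /i/→[ĩ].
Each target copies a feature from the preceding segment, so the direction is progressive.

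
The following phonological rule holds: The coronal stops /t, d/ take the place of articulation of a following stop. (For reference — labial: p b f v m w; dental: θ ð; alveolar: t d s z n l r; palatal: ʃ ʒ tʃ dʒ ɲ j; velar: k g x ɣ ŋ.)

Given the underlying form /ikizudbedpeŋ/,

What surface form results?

/d/ before /b/ (labial) → [b]
/d/ before /p/ (labial) → [b]

[ikizubbebpeŋ]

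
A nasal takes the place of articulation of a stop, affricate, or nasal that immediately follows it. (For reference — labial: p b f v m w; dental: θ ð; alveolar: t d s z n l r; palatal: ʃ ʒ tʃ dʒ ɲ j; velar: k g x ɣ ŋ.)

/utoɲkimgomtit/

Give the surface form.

/ɲ/ before /k/ (velar) → [ŋ]
/m/ before /g/ (velar) → [ŋ]
/m/ before /t/ (alveolar) → [n]

[utoŋkiŋgontit]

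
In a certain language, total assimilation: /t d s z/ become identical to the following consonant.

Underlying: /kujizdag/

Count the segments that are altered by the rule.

/z/ before /d/ → [d] (total assimilation)
1 segment changes.

1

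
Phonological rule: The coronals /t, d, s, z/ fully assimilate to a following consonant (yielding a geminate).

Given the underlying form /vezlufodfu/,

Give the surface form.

/z/ before /l/ → [l] (total assimilation)
/d/ before /f/ → [f] (total assimilation)

[vellufoffu]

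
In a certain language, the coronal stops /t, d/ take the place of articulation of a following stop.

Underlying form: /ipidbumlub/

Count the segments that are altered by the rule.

/d/ before /b/ (labial) → [b]
1 segment changes.

1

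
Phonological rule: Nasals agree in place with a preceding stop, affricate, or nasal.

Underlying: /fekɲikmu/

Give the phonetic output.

/ɲ/ after /k/ (velar) → [ŋ]
/m/ after /k/ (velar) → [ŋ]

[fekŋikŋu]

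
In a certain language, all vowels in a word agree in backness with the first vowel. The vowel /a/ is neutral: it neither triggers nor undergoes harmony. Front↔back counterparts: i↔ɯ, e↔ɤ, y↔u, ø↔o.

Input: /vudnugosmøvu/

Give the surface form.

[vudnugosmovu]

/ø/ harmonizes with /u/ ([+back]) → [o]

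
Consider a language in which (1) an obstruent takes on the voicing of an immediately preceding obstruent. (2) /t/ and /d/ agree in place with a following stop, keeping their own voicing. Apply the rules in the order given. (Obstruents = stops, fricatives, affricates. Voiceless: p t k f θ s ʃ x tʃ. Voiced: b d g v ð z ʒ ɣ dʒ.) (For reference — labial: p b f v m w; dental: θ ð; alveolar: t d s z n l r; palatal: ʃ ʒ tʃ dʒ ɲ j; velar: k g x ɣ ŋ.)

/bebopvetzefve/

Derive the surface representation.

[bebopfetseffe]

Rule 1: /v/ after /p/ (voiceless) → [f]
Rule 1: /z/ after /t/ (voiceless) → [s]
Rule 1: /v/ after /f/ (voiceless) → [f]
After rule 1: bebopfetseffe
Rule 2: no segment meets the rule's conditions; no change.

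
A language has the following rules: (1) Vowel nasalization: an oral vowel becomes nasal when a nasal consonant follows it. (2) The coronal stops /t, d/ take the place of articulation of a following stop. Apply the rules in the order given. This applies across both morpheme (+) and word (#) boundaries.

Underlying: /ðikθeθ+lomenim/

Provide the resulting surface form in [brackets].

Rule 1: /o/ before nasal /m/ → [õ]
Rule 1: /e/ before nasal /n/ → [ẽ]
Rule 1: /i/ before nasal /m/ → [ĩ]
After rule 1: ðikθeθ+lõmẽnĩm
Rule 2: no segment meets the rule's conditions; no change.

[ðikθeθ+lõmẽnĩm]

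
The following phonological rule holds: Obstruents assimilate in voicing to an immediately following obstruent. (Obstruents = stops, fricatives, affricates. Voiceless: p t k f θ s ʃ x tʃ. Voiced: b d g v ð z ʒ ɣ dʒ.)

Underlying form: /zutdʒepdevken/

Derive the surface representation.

/t/ before /dʒ/ (voiced) → [d]
/p/ before /d/ (voiced) → [b]
/v/ before /k/ (voiceless) → [f]

[zuddʒebdefken]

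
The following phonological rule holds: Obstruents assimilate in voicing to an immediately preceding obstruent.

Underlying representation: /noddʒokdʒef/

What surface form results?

/dʒ/ after /k/ (voiceless) → [tʃ]

[noddʒoktʃef]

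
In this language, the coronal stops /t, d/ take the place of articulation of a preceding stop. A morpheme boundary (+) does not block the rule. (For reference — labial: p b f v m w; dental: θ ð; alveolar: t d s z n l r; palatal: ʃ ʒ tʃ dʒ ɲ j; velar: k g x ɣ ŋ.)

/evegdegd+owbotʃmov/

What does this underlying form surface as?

[eveggegg+owbotʃmov]

/d/ after /g/ (velar) → [g]
/d/ after /g/ (velar) → [g]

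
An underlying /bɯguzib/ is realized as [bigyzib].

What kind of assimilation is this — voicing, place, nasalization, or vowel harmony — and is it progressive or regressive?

/ɯ/→[i] /u/→[y].
Vowels agree with the last vowel, so the harmony is regressive.

vowel harmony, regressive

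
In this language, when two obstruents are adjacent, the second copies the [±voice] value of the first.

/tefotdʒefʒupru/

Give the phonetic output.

[tefottʃefʃupru]

/dʒ/ after /t/ (voiceless) → [tʃ]
/ʒ/ after /f/ (voiceless) → [ʃ]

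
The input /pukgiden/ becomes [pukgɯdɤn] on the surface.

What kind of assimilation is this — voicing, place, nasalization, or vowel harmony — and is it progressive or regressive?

vowel harmony, progressive

/i/→[ɯ] /e/→[ɤ].
Vowels agree with the first vowel, so the harmony is progressive.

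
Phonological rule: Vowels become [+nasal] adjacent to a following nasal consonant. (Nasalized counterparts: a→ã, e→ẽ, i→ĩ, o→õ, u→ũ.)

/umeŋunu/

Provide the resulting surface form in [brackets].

[ũmẽŋũnu]

/u/ before nasal /m/ → [ũ]
/e/ before nasal /ŋ/ → [ẽ]
/u/ before nasal /n/ → [ũ]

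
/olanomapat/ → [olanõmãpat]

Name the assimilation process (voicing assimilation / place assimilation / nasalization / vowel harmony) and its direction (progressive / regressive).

/o/→[õ] /a/→[ã].
Each target copies a feature from the preceding segment, so the direction is progressive.

nasalization, progressive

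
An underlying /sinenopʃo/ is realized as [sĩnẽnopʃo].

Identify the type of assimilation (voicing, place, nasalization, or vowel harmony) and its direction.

nasalization, regressive

/i/→[ĩ] /e/→[ẽ].
Each target copies a feature from the following segment, so the direction is regressive.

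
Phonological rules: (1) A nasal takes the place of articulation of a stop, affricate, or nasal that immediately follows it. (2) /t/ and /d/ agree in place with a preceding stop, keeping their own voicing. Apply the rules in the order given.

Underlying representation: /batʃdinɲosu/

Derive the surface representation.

Rule 1: /n/ before /ɲ/ (palatal) → [ɲ]
After rule 1: batʃdiɲɲosu
Rule 2: no segment meets the rule's conditions; no change.

[batʃdiɲɲosu]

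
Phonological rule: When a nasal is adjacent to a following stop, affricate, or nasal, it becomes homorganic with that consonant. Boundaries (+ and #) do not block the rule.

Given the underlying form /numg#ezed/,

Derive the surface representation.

[nuŋg#ezed]

/m/ before /g/ (velar) → [ŋ]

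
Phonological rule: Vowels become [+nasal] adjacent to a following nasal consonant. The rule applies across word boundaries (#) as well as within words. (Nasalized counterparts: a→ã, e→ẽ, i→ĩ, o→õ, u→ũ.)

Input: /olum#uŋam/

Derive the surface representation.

[olũm#ũŋãm]

/u/ before nasal /m/ → [ũ]
/u/ before nasal /ŋ/ → [ũ]
/a/ before nasal /m/ → [ã]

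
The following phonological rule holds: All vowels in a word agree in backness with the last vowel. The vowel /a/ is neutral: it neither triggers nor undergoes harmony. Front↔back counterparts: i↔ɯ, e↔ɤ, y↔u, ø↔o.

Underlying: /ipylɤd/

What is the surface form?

/i/ harmonizes with /ɤ/ ([+back]) → [ɯ]
/y/ harmonizes with /ɤ/ ([+back]) → [u]

[ɯpulɤd]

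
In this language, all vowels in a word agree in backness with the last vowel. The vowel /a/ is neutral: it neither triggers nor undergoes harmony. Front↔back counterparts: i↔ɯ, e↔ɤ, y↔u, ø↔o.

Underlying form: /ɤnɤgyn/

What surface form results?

/ɤ/ harmonizes with /y/ ([-back]) → [e]
/ɤ/ harmonizes with /y/ ([-back]) → [e]

[enegyn]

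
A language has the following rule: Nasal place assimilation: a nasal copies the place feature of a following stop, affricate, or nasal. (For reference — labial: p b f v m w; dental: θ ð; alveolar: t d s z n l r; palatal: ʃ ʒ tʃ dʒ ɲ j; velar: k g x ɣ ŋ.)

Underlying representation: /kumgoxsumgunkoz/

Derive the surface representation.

[kuŋgoxsuŋguŋkoz]

/m/ before /g/ (velar) → [ŋ]
/m/ before /g/ (velar) → [ŋ]
/n/ before /k/ (velar) → [ŋ]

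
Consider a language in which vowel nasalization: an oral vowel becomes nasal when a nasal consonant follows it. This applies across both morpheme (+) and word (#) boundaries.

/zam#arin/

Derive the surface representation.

[zãm#arĩn]

/a/ before nasal /m/ → [ã]
/i/ before nasal /n/ → [ĩ]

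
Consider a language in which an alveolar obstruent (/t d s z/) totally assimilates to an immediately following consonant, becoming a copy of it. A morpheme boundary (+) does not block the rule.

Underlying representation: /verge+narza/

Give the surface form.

no segment meets the rule's conditions; no change.

[verge+narza]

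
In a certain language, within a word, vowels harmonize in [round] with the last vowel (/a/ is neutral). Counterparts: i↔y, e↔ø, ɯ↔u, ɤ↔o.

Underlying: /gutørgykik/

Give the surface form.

[gɯtergikik]

/u/ harmonizes with /i/ ([-round]) → [ɯ]
/ø/ harmonizes with /i/ ([-round]) → [e]
/y/ harmonizes with /i/ ([-round]) → [i]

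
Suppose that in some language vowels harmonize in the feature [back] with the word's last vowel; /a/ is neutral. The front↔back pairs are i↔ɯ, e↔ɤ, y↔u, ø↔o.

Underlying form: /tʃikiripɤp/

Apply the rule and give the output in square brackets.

/i/ harmonizes with /ɤ/ ([+back]) → [ɯ]
/i/ harmonizes with /ɤ/ ([+back]) → [ɯ]
/i/ harmonizes with /ɤ/ ([+back]) → [ɯ]

[tʃɯkɯrɯpɤp]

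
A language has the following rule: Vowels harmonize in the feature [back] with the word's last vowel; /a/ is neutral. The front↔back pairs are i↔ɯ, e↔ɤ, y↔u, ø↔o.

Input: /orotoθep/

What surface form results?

/o/ harmonizes with /e/ ([-back]) → [ø]
/o/ harmonizes with /e/ ([-back]) → [ø]
/o/ harmonizes with /e/ ([-back]) → [ø]

[ørøtøθep]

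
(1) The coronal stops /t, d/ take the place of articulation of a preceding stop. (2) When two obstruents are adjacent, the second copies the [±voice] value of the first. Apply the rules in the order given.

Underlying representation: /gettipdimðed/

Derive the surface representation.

Rule 1: /d/ after /p/ (labial) → [b]
After rule 1: gettipbimðed
Rule 2: /b/ after /p/ (voiceless) → [p]

[gettippimðed]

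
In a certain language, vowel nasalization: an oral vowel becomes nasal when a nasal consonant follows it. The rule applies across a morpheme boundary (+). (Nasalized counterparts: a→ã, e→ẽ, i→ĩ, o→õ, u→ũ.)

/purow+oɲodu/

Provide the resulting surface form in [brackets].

/o/ before nasal /ɲ/ → [õ]

[purow+õɲodu]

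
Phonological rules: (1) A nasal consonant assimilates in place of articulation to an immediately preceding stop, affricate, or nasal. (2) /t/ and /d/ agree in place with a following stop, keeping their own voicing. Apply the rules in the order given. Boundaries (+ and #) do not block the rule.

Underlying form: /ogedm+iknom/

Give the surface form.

[ogedn+ikŋom]

Rule 1: /m/ after /d/ (alveolar) → [n]
Rule 1: /n/ after /k/ (velar) → [ŋ]
After rule 1: ogedn+ikŋom
Rule 2: no segment meets the rule's conditions; no change.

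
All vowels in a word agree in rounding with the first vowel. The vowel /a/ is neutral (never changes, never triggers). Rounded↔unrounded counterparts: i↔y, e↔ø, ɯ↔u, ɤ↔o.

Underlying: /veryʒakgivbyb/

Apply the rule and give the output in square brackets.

[veriʒakgivbib]

/y/ harmonizes with /e/ ([-round]) → [i]
/y/ harmonizes with /e/ ([-round]) → [i]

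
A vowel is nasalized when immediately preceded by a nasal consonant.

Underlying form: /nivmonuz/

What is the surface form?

[nĩvmõnũz]

/i/ after nasal /n/ → [ĩ]
/o/ after nasal /m/ → [õ]
/u/ after nasal /n/ → [ũ]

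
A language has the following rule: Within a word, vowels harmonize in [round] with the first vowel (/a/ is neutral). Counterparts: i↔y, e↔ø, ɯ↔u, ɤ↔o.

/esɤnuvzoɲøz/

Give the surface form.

/u/ harmonizes with /e/ ([-round]) → [ɯ]
/o/ harmonizes with /e/ ([-round]) → [ɤ]
/ø/ harmonizes with /e/ ([-round]) → [e]

[esɤnɯvzɤɲez]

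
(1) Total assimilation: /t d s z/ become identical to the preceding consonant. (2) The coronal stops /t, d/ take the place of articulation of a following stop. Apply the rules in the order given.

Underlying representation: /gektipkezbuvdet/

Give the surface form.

Rule 1: /t/ after /k/ → [k] (total assimilation)
Rule 1: /d/ after /v/ → [v] (total assimilation)
After rule 1: gekkipkezbuvvet
Rule 2: no segment meets the rule's conditions; no change.

[gekkipkezbuvvet]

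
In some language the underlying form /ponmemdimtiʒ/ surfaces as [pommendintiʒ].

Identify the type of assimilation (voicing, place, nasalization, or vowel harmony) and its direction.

place assimilation, regressive

/n/→[m] /m/→[n] /m/→[n].
Each target copies a feature from the following segment, so the direction is regressive.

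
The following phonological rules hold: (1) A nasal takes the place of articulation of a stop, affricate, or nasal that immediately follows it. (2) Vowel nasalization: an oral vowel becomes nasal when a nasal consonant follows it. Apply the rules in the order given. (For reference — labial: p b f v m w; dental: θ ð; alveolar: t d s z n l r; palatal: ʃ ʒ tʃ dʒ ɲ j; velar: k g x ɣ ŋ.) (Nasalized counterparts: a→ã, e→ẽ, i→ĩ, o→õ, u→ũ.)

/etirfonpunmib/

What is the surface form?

Rule 1: /n/ before /p/ (labial) → [m]
Rule 1: /n/ before /m/ (labial) → [m]
After rule 1: etirfompummib
Rule 2: /o/ before nasal /m/ → [õ]
Rule 2: /u/ before nasal /m/ → [ũ]

[etirfõmpũmmib]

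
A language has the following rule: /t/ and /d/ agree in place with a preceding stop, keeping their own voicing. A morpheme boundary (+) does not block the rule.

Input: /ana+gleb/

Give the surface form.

no segment meets the rule's conditions; no change.

[ana+gleb]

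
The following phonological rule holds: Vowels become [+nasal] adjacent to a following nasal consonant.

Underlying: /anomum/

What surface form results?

/a/ before nasal /n/ → [ã]
/o/ before nasal /m/ → [õ]
/u/ before nasal /m/ → [ũ]

[ãnõmũm]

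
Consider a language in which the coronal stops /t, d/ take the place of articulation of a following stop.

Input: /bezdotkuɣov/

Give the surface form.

/t/ before /k/ (velar) → [k]

[bezdokkuɣov]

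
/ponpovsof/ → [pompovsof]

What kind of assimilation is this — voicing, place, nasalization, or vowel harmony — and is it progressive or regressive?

/n/→[m].
Each target copies a feature from the following segment, so the direction is regressive.

place assimilation, regressive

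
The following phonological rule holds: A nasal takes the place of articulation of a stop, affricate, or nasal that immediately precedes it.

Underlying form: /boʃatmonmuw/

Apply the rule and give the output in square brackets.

/m/ after /t/ (alveolar) → [n]
/m/ after /n/ (alveolar) → [n]

[boʃatnonnuw]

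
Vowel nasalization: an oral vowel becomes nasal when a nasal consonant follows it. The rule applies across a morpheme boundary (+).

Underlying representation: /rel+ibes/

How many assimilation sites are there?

No segment meets the rule's conditions.

0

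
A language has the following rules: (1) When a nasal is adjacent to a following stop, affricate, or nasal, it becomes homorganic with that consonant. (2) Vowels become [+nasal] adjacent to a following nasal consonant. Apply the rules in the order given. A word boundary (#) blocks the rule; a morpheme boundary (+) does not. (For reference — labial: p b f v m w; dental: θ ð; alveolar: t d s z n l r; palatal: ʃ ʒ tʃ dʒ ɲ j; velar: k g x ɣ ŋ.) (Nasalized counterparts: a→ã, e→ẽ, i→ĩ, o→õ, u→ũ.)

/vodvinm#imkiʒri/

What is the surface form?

[vodvĩmm#ĩŋkiʒri]

Rule 1: /n/ before /m/ (labial) → [m]
Rule 1: /m/ before /k/ (velar) → [ŋ]
After rule 1: vodvimm#iŋkiʒri
Rule 2: /i/ before nasal /m/ → [ĩ]
Rule 2: /i/ before nasal /ŋ/ → [ĩ]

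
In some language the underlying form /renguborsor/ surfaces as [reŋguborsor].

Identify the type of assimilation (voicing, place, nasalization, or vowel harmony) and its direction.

/n/→[ŋ].
Each target copies a feature from the following segment, so the direction is regressive.

place assimilation, regressive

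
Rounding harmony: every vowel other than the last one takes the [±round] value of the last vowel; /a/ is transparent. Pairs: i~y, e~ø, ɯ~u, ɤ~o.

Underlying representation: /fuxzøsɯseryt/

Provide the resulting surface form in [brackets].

[fuxzøsusøryt]

/ɯ/ harmonizes with /y/ ([+round]) → [u]
/e/ harmonizes with /y/ ([+round]) → [ø]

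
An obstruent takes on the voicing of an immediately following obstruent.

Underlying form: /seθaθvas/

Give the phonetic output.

[seθaðvas]

/θ/ before /v/ (voiced) → [ð]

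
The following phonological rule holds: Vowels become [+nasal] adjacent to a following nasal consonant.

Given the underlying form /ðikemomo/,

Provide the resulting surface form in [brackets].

/e/ before nasal /m/ → [ẽ]
/o/ before nasal /m/ → [õ]

[ðikẽmõmo]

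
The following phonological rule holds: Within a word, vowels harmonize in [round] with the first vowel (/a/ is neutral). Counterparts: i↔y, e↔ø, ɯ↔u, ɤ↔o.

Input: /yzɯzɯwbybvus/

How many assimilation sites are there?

/ɯ/ harmonizes with /y/ ([+round]) → [u]
/ɯ/ harmonizes with /y/ ([+round]) → [u]
2 segments change.

2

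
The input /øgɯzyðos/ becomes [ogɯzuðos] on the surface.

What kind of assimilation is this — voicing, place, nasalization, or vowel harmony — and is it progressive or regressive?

/ø/→[o] /y/→[u].
Vowels agree with the last vowel, so the harmony is regressive.

vowel harmony, regressive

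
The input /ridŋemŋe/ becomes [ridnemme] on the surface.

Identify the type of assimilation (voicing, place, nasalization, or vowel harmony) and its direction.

/ŋ/→[n] /ŋ/→[m].
Each target copies a feature from the preceding segment, so the direction is progressive.

place assimilation, progressive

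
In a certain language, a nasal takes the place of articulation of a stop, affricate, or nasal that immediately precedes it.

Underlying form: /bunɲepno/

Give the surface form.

/ɲ/ after /n/ (alveolar) → [n]
/n/ after /p/ (labial) → [m]

[bunnepmo]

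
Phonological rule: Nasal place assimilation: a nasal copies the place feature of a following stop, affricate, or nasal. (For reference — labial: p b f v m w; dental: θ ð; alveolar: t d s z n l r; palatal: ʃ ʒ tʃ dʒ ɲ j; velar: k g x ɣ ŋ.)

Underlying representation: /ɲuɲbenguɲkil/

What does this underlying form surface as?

/ɲ/ before /b/ (labial) → [m]
/n/ before /g/ (velar) → [ŋ]
/ɲ/ before /k/ (velar) → [ŋ]

[ɲumbeŋguŋkil]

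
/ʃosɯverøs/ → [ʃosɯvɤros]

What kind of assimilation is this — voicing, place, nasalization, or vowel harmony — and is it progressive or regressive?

vowel harmony, progressive

/e/→[ɤ] /ø/→[o].
Vowels agree with the first vowel, so the harmony is progressive.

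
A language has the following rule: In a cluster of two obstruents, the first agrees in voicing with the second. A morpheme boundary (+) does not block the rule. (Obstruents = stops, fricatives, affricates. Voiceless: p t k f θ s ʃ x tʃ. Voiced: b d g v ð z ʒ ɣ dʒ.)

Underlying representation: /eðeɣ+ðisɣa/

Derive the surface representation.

[eðeɣ+ðizɣa]

/s/ before /ɣ/ (voiced) → [z]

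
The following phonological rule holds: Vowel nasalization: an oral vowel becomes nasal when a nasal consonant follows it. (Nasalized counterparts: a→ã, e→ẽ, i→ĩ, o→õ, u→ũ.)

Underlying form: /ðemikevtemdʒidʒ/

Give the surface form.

[ðẽmikevtẽmdʒidʒ]

/e/ before nasal /m/ → [ẽ]
/e/ before nasal /m/ → [ẽ]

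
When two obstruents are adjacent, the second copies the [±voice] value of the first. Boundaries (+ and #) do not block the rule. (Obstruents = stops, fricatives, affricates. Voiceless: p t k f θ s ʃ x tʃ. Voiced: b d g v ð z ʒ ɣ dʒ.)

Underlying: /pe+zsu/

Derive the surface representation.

/s/ after /z/ (voiced) → [z]

[pe+zzu]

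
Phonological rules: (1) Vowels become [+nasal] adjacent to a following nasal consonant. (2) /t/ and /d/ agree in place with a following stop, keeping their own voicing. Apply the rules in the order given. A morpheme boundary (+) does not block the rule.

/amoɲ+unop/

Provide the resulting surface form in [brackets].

[ãmõɲ+ũnop]

Rule 1: /a/ before nasal /m/ → [ã]
Rule 1: /o/ before nasal /ɲ/ → [õ]
Rule 1: /u/ before nasal /n/ → [ũ]
After rule 1: ãmõɲ+ũnop
Rule 2: no segment meets the rule's conditions; no change.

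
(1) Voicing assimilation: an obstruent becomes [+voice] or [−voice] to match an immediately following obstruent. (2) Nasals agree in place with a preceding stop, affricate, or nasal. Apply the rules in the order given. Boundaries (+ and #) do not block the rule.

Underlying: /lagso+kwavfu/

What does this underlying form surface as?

Rule 1: /g/ before /s/ (voiceless) → [k]
Rule 1: /v/ before /f/ (voiceless) → [f]
After rule 1: lakso+kwaffu
Rule 2: no segment meets the rule's conditions; no change.

[lakso+kwaffu]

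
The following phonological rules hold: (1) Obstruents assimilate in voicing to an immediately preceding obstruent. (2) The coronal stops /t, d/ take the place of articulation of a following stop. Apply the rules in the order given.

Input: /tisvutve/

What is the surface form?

Rule 1: /v/ after /s/ (voiceless) → [f]
Rule 1: /v/ after /t/ (voiceless) → [f]
After rule 1: tisfutfe
Rule 2: no segment meets the rule's conditions; no change.

[tisfutfe]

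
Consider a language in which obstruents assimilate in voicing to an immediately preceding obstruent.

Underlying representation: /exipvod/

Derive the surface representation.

[exipfod]

/v/ after /p/ (voiceless) → [f]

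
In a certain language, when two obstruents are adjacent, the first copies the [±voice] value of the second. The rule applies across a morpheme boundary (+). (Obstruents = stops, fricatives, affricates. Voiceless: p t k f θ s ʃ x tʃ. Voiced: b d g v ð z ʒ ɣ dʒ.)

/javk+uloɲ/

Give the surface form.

[jafk+uloɲ]

/v/ before /k/ (voiceless) → [f]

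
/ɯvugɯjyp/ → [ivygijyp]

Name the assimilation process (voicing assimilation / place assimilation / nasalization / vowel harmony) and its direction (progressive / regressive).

vowel harmony, regressive

/ɯ/→[i] /u/→[y] /ɯ/→[i].
Vowels agree with the last vowel, so the harmony is regressive.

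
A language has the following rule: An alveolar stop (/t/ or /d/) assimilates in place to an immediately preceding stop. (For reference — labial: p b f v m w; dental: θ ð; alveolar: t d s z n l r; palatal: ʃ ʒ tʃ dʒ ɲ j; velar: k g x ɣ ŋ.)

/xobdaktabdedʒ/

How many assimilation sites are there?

3

/d/ after /b/ (labial) → [b]
/t/ after /k/ (velar) → [k]
/d/ after /b/ (labial) → [b]
3 segments change.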